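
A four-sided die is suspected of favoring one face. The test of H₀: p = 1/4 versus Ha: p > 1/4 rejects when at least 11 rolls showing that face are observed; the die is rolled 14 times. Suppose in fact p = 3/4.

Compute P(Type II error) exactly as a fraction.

Under the alternative p = 3/4, K ~ Binomial(14, 3/4); β is the probability the test does not reject, P(K < 11).
Adding the binomial probabilities P(K=0)+…+P(K=10) at p = 3/4 gives 64244663/134217728.

64244663/134217728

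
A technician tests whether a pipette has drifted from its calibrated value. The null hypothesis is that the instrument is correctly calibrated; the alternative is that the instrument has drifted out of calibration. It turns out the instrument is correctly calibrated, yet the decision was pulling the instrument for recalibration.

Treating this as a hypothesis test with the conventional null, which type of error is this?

Type I error

'Pulling the instrument for recalibration' corresponds to rejecting H₀.
H₀ was rejected but H₀ is true — a Type I error (false positive).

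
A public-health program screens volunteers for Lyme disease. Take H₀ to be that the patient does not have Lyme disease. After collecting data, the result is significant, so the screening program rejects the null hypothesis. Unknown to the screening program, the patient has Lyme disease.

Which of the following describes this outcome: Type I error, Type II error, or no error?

No error (correct decision).

The test rejected a false H₀ — the decision matches the true state.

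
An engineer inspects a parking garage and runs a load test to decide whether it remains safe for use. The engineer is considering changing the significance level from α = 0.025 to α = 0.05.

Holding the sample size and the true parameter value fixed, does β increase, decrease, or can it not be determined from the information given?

It decreases.

A larger α widens the rejection region, so when the alternative is true more outcomes lead to rejection — failing to reject becomes less likely.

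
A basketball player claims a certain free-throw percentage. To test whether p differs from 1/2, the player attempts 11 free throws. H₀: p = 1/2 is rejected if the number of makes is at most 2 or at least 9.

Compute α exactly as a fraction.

67/1024

α = P(Y ≤ 2 or Y ≥ 9 | p = 1/2), Y ~ Binomial(11, 1/2).
The two tails are symmetric, so α = 2·(1 + 11 + 55)/2^11 = 134/2048 = 67/1024.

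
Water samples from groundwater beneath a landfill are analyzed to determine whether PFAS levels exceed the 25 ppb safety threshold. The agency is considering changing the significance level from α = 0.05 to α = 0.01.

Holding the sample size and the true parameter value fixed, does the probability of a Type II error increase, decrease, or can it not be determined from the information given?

It increases.

Lowering α raises the bar for rejection; under Ha, the test now fails to reject on outcomes it previously would have rejected.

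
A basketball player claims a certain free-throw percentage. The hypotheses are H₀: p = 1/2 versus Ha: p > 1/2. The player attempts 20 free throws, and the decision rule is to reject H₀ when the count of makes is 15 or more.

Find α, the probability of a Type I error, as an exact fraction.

5425/262144

Under H₀, Y ~ Binomial(20, 1/2), and α = P(Y ≥ 15).
P(Y ≥ 15) = [C(20,15) + C(20,16) + C(20,17) + C(20,18) + C(20,19) + C(20,20)] / 2^20 = (15504 + 4845 + 1140 + 190 + 20 + 1) / 1048576 = 21700/1048576 = 5425/262144.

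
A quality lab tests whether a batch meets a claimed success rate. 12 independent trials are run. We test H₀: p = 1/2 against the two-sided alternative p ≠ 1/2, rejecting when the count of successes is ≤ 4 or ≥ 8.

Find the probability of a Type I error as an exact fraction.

397/1024

α = P(K ≤ 4 or K ≥ 8 | p = 1/2), K ~ Binomial(12, 1/2).
Each tail has probability (1 + 12 + 66 + 220 + 495)/4096; doubling gives α = 1588/4096 = 397/1024.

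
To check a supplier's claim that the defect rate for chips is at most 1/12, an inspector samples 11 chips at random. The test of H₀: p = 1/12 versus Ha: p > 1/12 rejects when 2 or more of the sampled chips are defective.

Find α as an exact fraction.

86192514733/371504185344

α = P(reject H₀ | H₀ true) = P(X ≥ 2 | p = 1/12), X ~ Binomial(11, 1/12).
α = 1 − P(X ≤ 1) = 1 − 285311670611/371504185344 = 86192514733/371504185344.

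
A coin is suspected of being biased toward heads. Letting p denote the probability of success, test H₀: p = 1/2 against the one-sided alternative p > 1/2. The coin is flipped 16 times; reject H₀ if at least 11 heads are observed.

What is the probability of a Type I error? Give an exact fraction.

α = P(reject H₀ | H₀ true) = P(K ≥ 11 | p = 1/2), with K ~ Binomial(16, 1/2).
Summing the upper tail: (4368 + 1820 + 560 + 120 + 16 + 1) / 2^16 = 6885/65536.

6885/65536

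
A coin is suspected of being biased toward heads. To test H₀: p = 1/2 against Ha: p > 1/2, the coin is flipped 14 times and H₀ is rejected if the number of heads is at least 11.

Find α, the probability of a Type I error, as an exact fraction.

The Type I error probability is α = P(Y ≥ 11) computed under H₀, where Y ~ Binomial(14, 1/2).
That's C(14,11) + C(14,12) + C(14,13) + C(14,14) over 2^14, i.e. (364 + 91 + 14 + 1)/16384 = 470/16384 = 235/8192.

235/8192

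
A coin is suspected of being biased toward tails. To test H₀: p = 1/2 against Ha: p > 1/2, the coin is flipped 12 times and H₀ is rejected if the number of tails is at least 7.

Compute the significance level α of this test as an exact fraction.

793/2048

α = P(reject H₀ | H₀ true) = P(Y ≥ 7 | p = 1/2), with Y ~ Binomial(12, 1/2).
That's C(12,7) + C(12,8) + C(12,9) + C(12,10) + C(12,11) + C(12,12) over 2^12, i.e. (792 + 495 + 220 + 66 + 12 + 1)/4096 = 1586/4096 = 793/2048.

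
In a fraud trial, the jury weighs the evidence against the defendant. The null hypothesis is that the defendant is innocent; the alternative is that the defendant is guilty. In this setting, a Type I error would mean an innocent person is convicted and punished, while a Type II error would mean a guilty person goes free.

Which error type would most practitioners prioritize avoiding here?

The Type I consequence (an innocent person is convicted and punished) is more severe than the Type II consequence (a guilty person goes free).

Type I error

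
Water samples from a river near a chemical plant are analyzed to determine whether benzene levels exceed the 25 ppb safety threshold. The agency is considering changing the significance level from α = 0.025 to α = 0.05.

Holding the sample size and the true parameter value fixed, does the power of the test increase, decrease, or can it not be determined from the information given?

It increases.

A larger α widens the rejection region, so when the alternative is true more outcomes lead to rejection — failing to reject becomes less likely.
Since power = 1 − β and β decreases, power increases.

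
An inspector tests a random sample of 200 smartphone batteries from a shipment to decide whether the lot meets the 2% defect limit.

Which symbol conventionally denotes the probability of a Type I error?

P(Type I error) = P(reject H₀ | H₀ true) = α, the significance level.

α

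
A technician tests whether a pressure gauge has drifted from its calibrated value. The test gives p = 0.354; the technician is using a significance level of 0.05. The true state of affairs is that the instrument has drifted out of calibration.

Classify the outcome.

Type II error

The conventional null hypothesis is that the instrument is correctly calibrated.
Since p = 0.354 ≥ α = 0.05, H₀ is not rejected.
H₀ is false (actually the instrument has drifted out of calibration).
Failing to reject a false H₀ is a Type II error.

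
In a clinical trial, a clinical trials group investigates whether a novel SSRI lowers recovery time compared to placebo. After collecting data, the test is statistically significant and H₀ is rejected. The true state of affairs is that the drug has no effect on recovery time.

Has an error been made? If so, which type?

The conventional null hypothesis here is that the drug has no effect on recovery time.
H₀ was rejected, but H₀ is actually true.
Rejecting a true null hypothesis is a Type I error (false positive).

Type I error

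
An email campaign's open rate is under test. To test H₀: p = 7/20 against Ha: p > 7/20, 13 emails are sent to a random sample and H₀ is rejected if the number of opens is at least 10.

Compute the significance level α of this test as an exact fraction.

The Type I error probability is α = P(X ≥ 10) computed under H₀, where X ~ Binomial(13, 7/20).
Adding the binomial terms for j = 10 through 13 with p = 7/20 yields 5149806264519/2048000000000000.

5149806264519/2048000000000000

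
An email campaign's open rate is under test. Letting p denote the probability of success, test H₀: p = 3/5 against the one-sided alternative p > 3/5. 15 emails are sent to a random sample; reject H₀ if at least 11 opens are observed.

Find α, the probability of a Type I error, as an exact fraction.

6630789357/30517578125

The Type I error probability is α = P(Y ≥ 11) computed under H₀, where Y ~ Binomial(15, 3/5).
Summing C(15,j)(3/5)^j(2/5)^{15−j} for j = 11,…,15 gives 6630789357/30517578125.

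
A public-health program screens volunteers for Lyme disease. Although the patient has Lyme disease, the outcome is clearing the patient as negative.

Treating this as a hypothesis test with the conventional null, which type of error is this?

The null hypothesis here is that the patient does not have Lyme disease.
'Clearing the patient as negative' corresponds to failing to reject H₀.
H₀ was not rejected but H₀ is false — a Type II error (false negative).

Type II error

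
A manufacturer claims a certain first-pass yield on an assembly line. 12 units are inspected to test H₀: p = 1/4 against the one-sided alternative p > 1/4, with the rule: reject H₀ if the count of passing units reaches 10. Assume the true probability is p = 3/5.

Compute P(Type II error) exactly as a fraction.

44753744/48828125

Under the alternative p = 3/5, X ~ Binomial(12, 3/5); β is the probability the test does not reject, P(X < 10).
Adding the binomial probabilities P(X=0)+…+P(X=9) at p = 3/5 gives 44753744/48828125.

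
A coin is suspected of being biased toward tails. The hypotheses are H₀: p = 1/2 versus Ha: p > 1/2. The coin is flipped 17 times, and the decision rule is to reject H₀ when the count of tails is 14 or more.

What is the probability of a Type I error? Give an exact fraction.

417/65536

The Type I error probability is α = P(Y ≥ 14) computed under H₀, where Y ~ Binomial(17, 1/2).
That's C(17,14) + C(17,15) + C(17,16) + C(17,17) over 2^17, i.e. (680 + 136 + 17 + 1)/131072 = 834/131072 = 417/65536.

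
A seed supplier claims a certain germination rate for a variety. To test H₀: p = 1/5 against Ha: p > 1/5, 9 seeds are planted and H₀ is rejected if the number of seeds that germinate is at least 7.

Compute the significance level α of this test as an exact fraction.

The Type I error probability is α = P(X ≥ 7) computed under H₀, where X ~ Binomial(9, 1/5).
Adding the binomial terms for j = 7 through 9 with p = 1/5 yields 613/1953125.

613/1953125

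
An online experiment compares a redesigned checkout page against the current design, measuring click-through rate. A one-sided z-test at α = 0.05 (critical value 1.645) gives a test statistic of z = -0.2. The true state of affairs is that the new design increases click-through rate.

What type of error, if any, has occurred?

The conventional null hypothesis is that the new design has no effect on click-through rate.
Since z = -0.2 ≤ z* = 1.645, H₀ is not rejected.
H₀ is false (actually the new design increases click-through rate).
Failing to reject a false H₀ is a Type II error.

Type II error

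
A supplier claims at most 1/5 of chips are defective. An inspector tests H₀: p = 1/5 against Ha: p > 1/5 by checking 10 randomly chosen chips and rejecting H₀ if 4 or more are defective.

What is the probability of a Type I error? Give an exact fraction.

1180409/9765625

Under H₀, Y ~ Binomial(10, 1/5); the Type I error rate is P(Y ≥ 4).
α = 1 − P(Y ≤ 3) = 1 − 8585216/9765625 = 1180409/9765625.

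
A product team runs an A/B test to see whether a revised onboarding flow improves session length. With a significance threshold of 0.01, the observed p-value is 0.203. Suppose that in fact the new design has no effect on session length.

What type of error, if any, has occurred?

The conventional null hypothesis is that the new design has no effect on session length.
Since p = 0.203 ≥ α = 0.01, H₀ is not rejected.
H₀ is true (actually the new design has no effect on session length).
The decision matches the true state — no error.

No error (correct decision).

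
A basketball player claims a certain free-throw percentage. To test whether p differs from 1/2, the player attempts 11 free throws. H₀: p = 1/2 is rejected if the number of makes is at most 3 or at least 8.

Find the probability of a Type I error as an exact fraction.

The significance level is the null-hypothesis probability of the rejection region {≤3} ∪ {≥8}.
Each tail has probability (1 + 11 + 55 + 165)/2048; doubling gives α = 464/2048 = 29/128.

29/128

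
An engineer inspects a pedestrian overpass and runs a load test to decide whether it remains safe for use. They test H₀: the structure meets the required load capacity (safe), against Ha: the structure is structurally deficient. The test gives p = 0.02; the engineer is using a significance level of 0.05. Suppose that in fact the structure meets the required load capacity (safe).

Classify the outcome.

Since p = 0.02 < α = 0.05, H₀ is rejected.
H₀ is true (actually the structure meets the required load capacity (safe)).
Rejecting a true H₀ is a Type I error.

Type I error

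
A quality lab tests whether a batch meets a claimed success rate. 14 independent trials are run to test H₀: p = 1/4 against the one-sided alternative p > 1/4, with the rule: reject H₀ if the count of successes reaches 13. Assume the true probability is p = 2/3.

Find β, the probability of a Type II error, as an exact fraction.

4651897/4782969

A Type II error is failing to reject when Ha holds: with p = 2/3, β = P(K ≤ 12).
Summing C(14,j)·(2/3)^j·(1/3)^{14-j} for j = 0..12 gives 4651897/4782969.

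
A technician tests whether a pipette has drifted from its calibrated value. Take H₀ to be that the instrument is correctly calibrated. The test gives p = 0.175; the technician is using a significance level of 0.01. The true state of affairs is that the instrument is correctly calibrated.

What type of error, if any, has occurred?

Since p = 0.175 ≥ α = 0.01, H₀ is not rejected.
H₀ is true (actually the instrument is correctly calibrated).
The decision matches the true state — no error.

No error (correct decision).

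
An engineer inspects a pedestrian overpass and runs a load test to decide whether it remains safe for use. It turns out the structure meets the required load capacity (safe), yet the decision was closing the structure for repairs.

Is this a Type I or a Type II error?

Type I error

The null hypothesis here is that the structure meets the required load capacity (safe).
'Closing the structure for repairs' corresponds to rejecting H₀.
H₀ was rejected but H₀ is true — a Type I error (false positive).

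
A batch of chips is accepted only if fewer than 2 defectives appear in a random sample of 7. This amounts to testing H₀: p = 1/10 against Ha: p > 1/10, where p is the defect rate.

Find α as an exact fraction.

93559/625000

Under H₀, K ~ Binomial(7, 1/10); the Type I error rate is P(K ≥ 2).
Computing the lower-tail complement: 1 − 531441/625000 = 93559/625000.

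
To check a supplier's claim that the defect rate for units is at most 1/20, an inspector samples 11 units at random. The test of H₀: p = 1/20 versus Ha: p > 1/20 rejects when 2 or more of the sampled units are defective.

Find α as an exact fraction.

The significance level is the probability, assuming p = 1/20, of seeing 2 or more defectives in 11 draws.
Computing the lower-tail complement: 1 − 18393198773403/20480000000000 = 2086801226597/20480000000000.

2086801226597/20480000000000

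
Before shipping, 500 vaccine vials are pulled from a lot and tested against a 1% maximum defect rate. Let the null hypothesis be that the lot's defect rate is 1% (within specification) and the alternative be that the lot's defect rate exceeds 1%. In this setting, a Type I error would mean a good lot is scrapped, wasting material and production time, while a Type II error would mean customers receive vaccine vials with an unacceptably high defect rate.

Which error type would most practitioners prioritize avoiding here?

The Type II consequence (customers receive vaccine vials with an unacceptably high defect rate) is more severe than the Type I consequence (a good lot is scrapped, wasting material and production time).

Type II error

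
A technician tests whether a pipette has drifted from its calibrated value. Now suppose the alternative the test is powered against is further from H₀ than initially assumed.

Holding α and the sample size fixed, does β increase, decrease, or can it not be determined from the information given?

It decreases.

A larger true effect moves the Ha sampling distribution further from the H₀ critical value, making rejection more likely when Ha is true.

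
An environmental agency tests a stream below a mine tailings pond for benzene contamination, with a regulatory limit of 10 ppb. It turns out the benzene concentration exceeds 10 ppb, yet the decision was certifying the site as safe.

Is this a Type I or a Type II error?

The null hypothesis here is that the benzene concentration is at or below 10 ppb (safe).
'Certifying the site as safe' corresponds to failing to reject H₀.
H₀ was not rejected but H₀ is false — a Type II error (false negative).

Type II error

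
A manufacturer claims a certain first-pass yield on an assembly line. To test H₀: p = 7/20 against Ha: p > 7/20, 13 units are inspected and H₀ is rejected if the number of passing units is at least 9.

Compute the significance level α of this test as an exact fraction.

206011579958513/16384000000000000

The Type I error probability is α = P(K ≥ 9) computed under H₀, where K ~ Binomial(13, 7/20).
Summing C(13,j)(7/20)^j(13/20)^{13−j} for j = 9,…,13 gives 206011579958513/16384000000000000.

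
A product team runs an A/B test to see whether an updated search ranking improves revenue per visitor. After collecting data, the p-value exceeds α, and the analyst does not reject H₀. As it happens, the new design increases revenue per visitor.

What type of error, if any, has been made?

Type II error

The conventional null hypothesis here is that the new design has no effect on revenue per visitor.
H₀ was not rejected, but H₀ is actually false.
Failing to reject a false null hypothesis is a Type II error (false negative).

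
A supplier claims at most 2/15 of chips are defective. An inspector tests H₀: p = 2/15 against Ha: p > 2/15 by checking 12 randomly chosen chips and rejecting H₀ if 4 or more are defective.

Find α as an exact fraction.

558522837776/8649755859375

Under H₀, Y ~ Binomial(12, 2/15); the Type I error rate is P(Y ≥ 4).
α = 1 − P(Y ≤ 3) = 1 − 8091233021599/8649755859375 = 558522837776/8649755859375.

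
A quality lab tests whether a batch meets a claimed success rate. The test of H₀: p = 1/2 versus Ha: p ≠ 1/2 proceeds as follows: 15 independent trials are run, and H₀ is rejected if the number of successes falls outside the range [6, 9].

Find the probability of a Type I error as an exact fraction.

309/1024

Under H₀, X ~ Binomial(15, 1/2); α is the probability of landing in either tail, P(X ≤ 5) + P(X ≥ 10).
The two tails are symmetric, so α = 2·(1 + 15 + 105 + 455 + 1365 + 3003)/2^15 = 9888/32768 = 309/1024.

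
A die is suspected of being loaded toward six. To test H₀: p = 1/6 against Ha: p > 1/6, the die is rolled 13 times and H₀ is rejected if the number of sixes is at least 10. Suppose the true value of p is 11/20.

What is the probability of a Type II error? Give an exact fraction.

A Type II error is failing to reject when Ha holds: with p = 11/20, β = P(Y ≤ 9).
Equivalently, β = 1 − P(Y ≥ 10) = 1857697115702463/2048000000000000.

1857697115702463/2048000000000000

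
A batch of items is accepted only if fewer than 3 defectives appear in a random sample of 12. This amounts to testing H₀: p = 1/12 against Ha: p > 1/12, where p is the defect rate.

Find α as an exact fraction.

The significance level is the probability, assuming p = 1/12, of seeing 3 or more defectives in 12 draws.
Computing the lower-tail complement: 1 − 8274038447719/8916100448256 = 642062000537/8916100448256.

642062000537/8916100448256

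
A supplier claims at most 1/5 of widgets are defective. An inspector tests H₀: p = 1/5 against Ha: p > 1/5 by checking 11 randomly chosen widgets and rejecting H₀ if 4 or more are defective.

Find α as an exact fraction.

α = P(reject H₀ | H₀ true) = P(X ≥ 4 | p = 1/5), X ~ Binomial(11, 1/5).
Computing the lower-tail complement: 1 − 65536/78125 = 12589/78125.

12589/78125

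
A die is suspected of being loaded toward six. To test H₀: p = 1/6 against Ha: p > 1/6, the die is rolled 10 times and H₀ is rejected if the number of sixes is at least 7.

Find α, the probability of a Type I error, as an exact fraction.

The Type I error probability is α = P(X ≥ 7) computed under H₀, where X ~ Binomial(10, 1/6).
P(X ≥ 7) = Σ_{j=7}^{10} C(10,j)·(1/6)^j·(5/6)^{10-j} = 337/1259712.

337/1259712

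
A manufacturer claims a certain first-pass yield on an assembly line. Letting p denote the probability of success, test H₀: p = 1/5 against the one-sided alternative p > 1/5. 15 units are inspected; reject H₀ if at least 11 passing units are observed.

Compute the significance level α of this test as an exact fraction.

The Type I error probability is α = P(S ≥ 11) computed under H₀, where S ~ Binomial(15, 1/5).
Adding the binomial terms for j = 11 through 15 with p = 1/5 yields 380301/30517578125.

380301/30517578125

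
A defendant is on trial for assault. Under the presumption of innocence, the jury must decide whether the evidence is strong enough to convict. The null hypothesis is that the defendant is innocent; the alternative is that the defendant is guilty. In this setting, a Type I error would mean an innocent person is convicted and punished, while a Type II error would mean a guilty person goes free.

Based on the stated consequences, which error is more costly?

The Type I consequence (an innocent person is convicted and punished) is more severe than the Type II consequence (a guilty person goes free).

Type I error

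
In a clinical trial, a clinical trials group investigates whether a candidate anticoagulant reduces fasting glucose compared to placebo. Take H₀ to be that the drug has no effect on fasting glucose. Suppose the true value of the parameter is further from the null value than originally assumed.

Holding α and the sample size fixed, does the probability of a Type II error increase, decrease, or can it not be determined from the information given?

It decreases.

A larger true effect moves the Ha sampling distribution further from the H₀ critical value, making rejection more likely when Ha is true.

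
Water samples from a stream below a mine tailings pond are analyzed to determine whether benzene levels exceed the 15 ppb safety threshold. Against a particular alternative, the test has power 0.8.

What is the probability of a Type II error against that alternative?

Power = 1 − β, so β = 1 − 0.8 = 0.2.

0.2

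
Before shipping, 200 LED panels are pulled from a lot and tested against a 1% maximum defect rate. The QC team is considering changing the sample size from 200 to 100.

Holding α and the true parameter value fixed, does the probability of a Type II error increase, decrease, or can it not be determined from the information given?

Reducing n widens both sampling distributions, so the test has less ability to distinguish Ha from H₀.

It increases.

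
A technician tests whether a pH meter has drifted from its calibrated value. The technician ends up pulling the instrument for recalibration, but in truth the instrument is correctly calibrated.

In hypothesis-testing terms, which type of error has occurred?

The null hypothesis here is that the instrument is correctly calibrated.
'Pulling the instrument for recalibration' corresponds to rejecting H₀.
H₀ was rejected but H₀ is true — a Type I error (false positive).

Type I error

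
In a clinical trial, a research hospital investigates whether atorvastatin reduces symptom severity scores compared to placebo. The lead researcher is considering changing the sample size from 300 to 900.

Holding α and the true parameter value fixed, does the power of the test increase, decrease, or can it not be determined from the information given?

It increases.

Increasing n separates the H₀ and Ha sampling distributions, so under Ha fewer outcomes land in the acceptance region.
Since power = 1 − β and β decreases, power increases.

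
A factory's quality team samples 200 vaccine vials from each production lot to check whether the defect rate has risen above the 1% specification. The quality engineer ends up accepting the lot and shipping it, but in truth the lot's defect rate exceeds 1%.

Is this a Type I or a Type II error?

Type II error

The null hypothesis here is that the lot's defect rate is 1% (within specification).
'Accepting the lot and shipping it' corresponds to failing to reject H₀.
H₀ was not rejected but H₀ is false — a Type II error (false negative).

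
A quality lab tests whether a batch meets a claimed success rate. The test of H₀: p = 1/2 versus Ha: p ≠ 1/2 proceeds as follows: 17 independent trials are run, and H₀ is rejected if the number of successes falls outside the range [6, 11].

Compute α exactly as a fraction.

4701/32768

The significance level is the null-hypothesis probability of the rejection region {≤5} ∪ {≥12}.
By symmetry, α = 2·P(K ≤ 5) = 2·(1 + 17 + 136 + 680 + 2380 + 6188)/131072 = 18804/131072 = 4701/32768.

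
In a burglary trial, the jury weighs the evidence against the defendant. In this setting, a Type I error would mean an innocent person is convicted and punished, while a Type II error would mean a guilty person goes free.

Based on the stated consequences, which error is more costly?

The Type I consequence (an innocent person is convicted and punished) is more severe than the Type II consequence (a guilty person goes free).

Type I error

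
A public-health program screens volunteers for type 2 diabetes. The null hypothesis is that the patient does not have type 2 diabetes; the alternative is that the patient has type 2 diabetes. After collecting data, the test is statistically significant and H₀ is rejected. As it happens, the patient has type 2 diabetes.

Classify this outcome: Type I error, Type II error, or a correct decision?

No error — this is a correct decision.

The test rejected a false H₀ — the decision matches the true state.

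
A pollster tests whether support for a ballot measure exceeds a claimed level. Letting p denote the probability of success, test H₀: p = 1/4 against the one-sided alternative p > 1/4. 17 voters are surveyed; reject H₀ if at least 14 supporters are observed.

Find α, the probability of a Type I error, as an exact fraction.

Under H₀, K ~ Binomial(17, 1/4), and α = P(K ≥ 14).
Summing C(17,j)(1/4)^j(3/4)^{17−j} for j = 14,…,17 gives 4909/4294967296.

4909/4294967296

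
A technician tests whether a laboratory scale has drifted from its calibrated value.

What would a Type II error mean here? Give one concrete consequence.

A Type II error would mean concluding that the instrument is correctly calibrated (or at least failing to establish that the instrument has drifted out of calibration) when in fact the instrument has drifted out of calibration. Consequence: an out-of-calibration instrument continues producing bad measurements.

With the conventional null hypothesis that the instrument is correctly calibrated:
A Type II error is failing to reject H₀ when H₀ is false.
Here that means leaving the instrument in service when actually the instrument has drifted out of calibration.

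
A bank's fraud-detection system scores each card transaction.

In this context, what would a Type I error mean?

With the conventional null hypothesis that the transaction is legitimate:
A Type I error is rejecting H₀ when H₀ is true.
Here that means blocking the transaction and freezing the card when actually the transaction is legitimate.

A Type I error would mean concluding that the transaction is fraudulent when in fact the transaction is legitimate.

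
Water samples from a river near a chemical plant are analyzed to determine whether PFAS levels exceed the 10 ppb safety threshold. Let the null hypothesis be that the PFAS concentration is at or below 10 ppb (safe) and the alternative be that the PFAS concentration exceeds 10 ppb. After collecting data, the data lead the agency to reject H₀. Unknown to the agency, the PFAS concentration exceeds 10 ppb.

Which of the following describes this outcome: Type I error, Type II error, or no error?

The test rejected a false H₀ — the decision matches the true state.

No error — this is a correct decision.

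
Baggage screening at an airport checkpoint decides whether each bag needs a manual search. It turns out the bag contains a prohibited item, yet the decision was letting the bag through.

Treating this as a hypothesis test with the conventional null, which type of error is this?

The null hypothesis here is that the bag contains no prohibited items.
'Letting the bag through' corresponds to failing to reject H₀.
H₀ was not rejected but H₀ is false — a Type II error (false negative).

Type II error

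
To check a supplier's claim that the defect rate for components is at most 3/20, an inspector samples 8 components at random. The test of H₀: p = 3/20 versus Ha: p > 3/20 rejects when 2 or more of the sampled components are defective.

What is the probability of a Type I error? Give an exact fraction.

8776114407/25600000000

The significance level is the probability, assuming p = 3/20, of seeing 2 or more defectives in 8 draws.
Via the complement, α = 1 − Σ_{j=0}^{1} C(8,j)(3/20)^j(17/20)^{8-j} = 8776114407/25600000000.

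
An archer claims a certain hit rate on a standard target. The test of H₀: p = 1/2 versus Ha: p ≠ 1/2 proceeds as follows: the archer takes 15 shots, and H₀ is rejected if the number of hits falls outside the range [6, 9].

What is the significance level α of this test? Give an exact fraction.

Under H₀, S ~ Binomial(15, 1/2); α is the probability of landing in either tail, P(S ≤ 5) + P(S ≥ 10).
Each tail has probability (1 + 15 + 105 + 455 + 1365 + 3003)/32768; doubling gives α = 9888/32768 = 309/1024.

309/1024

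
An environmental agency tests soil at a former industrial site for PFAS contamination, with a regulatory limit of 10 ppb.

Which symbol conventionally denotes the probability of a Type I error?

P(Type I error) = P(reject H₀ | H₀ true) = α, the significance level.

α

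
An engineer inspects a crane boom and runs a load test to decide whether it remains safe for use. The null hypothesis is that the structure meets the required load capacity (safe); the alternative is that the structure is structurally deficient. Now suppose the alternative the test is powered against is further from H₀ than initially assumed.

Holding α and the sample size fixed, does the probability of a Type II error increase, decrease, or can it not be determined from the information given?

The further the true parameter sits from the null value, the more of the Ha sampling distribution falls in the rejection region.

It decreases.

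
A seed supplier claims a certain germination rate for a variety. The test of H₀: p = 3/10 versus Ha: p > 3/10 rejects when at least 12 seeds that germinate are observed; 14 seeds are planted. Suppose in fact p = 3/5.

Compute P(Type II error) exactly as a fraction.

5860647088/6103515625

A Type II error is failing to reject when Ha holds: with p = 3/5, β = P(Y ≤ 11).
Equivalently, β = 1 − P(Y ≥ 12) = 5860647088/6103515625.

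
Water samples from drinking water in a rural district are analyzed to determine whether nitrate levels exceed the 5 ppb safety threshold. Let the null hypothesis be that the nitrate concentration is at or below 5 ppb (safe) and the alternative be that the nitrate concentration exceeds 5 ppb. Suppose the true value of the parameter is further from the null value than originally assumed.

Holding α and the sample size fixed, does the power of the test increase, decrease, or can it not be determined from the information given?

It increases.

The further the true parameter sits from the null value, the more of the Ha sampling distribution falls in the rejection region.
Since power = 1 − β and β decreases, power increases.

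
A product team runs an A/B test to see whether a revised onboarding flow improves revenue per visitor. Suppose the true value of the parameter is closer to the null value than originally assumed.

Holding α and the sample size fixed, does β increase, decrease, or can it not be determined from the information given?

It increases.

A smaller departure from H₀ means the test statistic under Ha is distributed closer to where it would be under H₀; rejection becomes less likely.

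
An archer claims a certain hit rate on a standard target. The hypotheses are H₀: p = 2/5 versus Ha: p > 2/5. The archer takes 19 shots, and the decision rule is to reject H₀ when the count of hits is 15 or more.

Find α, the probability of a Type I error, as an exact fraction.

Under H₀, Y ~ Binomial(19, 2/5), and α = P(Y ≥ 15).
P(Y ≥ 15) = Σ_{j=15}^{19} C(19,j)·(2/5)^j·(3/5)^{19-j} = 2443902976/3814697265625.

2443902976/3814697265625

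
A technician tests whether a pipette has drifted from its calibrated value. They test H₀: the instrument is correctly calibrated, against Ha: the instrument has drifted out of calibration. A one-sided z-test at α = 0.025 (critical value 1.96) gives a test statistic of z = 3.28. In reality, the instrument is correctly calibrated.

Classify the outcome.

Since z = 3.28 > z* = 1.96, H₀ is rejected.
H₀ is true (actually the instrument is correctly calibrated).
Rejecting a true H₀ is a Type I error.

Type I error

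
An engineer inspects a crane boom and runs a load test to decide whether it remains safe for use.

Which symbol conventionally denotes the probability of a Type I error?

α

P(Type I error) = P(reject H₀ | H₀ true) = α, the significance level.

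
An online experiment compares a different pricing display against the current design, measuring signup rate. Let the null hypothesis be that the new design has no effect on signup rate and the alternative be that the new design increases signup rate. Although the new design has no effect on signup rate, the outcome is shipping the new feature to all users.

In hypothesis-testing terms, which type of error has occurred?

Type I error

'Shipping the new feature to all users' corresponds to rejecting H₀.
H₀ was rejected but H₀ is true — a Type I error (false positive).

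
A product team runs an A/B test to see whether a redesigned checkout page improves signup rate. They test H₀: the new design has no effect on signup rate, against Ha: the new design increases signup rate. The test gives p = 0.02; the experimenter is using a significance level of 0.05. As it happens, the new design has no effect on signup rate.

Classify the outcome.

Since p = 0.02 < α = 0.05, H₀ is rejected.
H₀ is true (actually the new design has no effect on signup rate).
Rejecting a true H₀ is a Type I error.

Type I error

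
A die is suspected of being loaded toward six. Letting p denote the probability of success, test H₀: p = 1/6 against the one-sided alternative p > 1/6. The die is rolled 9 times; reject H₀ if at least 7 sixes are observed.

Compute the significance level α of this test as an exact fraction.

473/5038848

Under H₀, S ~ Binomial(9, 1/6), and α = P(S ≥ 7).
Adding the binomial terms for j = 7 through 9 with p = 1/6 yields 473/5038848.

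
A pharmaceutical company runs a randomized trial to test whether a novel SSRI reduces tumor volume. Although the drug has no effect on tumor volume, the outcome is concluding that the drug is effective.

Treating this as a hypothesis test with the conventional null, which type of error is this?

Type I error

The null hypothesis here is that the drug has no effect on tumor volume.
'Concluding that the drug is effective' corresponds to rejecting H₀.
H₀ was rejected but H₀ is true — a Type I error (false positive).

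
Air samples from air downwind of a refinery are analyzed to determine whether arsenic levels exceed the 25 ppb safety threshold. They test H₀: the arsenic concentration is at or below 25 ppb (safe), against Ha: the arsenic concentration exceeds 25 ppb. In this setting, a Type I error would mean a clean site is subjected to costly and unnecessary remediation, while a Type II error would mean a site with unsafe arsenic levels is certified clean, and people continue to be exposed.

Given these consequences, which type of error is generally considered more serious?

Type II error

The Type II consequence (a site with unsafe arsenic levels is certified clean, and people continue to be exposed) is more severe than the Type I consequence (a clean site is subjected to costly and unnecessary remediation).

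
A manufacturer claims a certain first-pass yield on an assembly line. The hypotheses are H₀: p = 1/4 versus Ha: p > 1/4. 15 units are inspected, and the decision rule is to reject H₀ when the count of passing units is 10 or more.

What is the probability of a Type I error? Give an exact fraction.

426785/536870912

The Type I error probability is α = P(K ≥ 10) computed under H₀, where K ~ Binomial(15, 1/4).
Summing C(15,j)(1/4)^j(3/4)^{15−j} for j = 10,…,15 gives 426785/536870912.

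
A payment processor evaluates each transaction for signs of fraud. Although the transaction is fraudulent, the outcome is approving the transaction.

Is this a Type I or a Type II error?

Type II error

The null hypothesis here is that the transaction is legitimate.
'Approving the transaction' corresponds to failing to reject H₀.
H₀ was not rejected but H₀ is false — a Type II error (false negative).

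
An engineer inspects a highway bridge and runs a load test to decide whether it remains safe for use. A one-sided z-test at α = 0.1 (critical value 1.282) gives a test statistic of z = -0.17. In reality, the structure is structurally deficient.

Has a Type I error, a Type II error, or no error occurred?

The conventional null hypothesis is that the structure meets the required load capacity (safe).
Since z = -0.17 ≤ z* = 1.282, H₀ is not rejected.
H₀ is false (actually the structure is structurally deficient).
Failing to reject a false H₀ is a Type II error.

Type II error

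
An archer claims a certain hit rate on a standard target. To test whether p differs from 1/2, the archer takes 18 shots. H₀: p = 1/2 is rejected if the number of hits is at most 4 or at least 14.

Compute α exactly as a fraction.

253/8192

α = P(X ≤ 4 or X ≥ 14 | p = 1/2), X ~ Binomial(18, 1/2).
By symmetry, α = 2·P(X ≤ 4) = 2·(1 + 18 + 153 + 816 + 3060)/262144 = 8096/262144 = 253/8192.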